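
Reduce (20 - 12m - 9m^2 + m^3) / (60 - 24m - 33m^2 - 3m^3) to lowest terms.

Repeated division with remainder:
  m^3 - 9m^2 - 12m + 20 = (-1/3)(-3m^3 - 33m^2 - 24m + 60) + (-20m^2 - 20m + 40)
  -3m^3 - 33m^2 - 24m + 60 = ((3/20)m + 3/2)(-20m^2 - 20m + 40) + (0)
Last nonzero remainder: -20m^2 - 20m + 40. Dividing through by -20 gives the monic gcd m^2 + m - 2.
Cancel m^2 + m - 2 from numerator and denominator to get the reduced form.

(10 - m)/(30 + 3m)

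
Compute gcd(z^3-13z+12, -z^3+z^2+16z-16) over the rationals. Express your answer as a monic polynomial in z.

z^2+3z-4

Apply the Euclidean algorithm:
  z^3-13z+12 = (-1)(-z^3+z^2+16z-16) + (z^2+3z-4)
  -z^3+z^2+16z-16 = (-z+4)(z^2+3z-4) + (0)
The last nonzero remainder z^2+3z-4 is already monic.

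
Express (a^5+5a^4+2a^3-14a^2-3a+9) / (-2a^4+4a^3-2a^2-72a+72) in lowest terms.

Repeated division with remainder:
  a^5+5a^4+2a^3-14a^2-3a+9 = (-(1/2)a-7/2)(-2a^4+4a^3-2a^2-72a+72) + (15a^3-57a^2-219a+261)
  -2a^4+4a^3-2a^2-72a+72 = (-(2/15)a-6/25)(15a^3-57a^2-219a+261) + (-(1122/25)a^2-(2244/25)a+3366/25)
  15a^3-57a^2-219a+261 = (-(125/374)a+725/374)(-(1122/25)a^2-(2244/25)a+3366/25) + (0)
Last nonzero remainder: -(1122/25)a^2-(2244/25)a+3366/25. Dividing through by -1122/25 gives the monic gcd a^2+2a-3.
Cancel a^2+2a-3 from numerator and denominator to get the reduced form.

(-a^3-3a^2+a+3)/(2a^2-8a+24)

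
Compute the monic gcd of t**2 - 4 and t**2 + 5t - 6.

By polynomial division,
  t**2 - 4 = (t**2 + 5t - 6) + (-5t + 2)
  t**2 + 5t - 6 = (-(1/5)t - 27/25)(-5t + 2) + (-96/25)
  -5t + 2 = ((125/96)t - 25/48)(-96/25) + (0)
The last nonzero remainder is the constant -96/25, so the polynomials are coprime and gcd = 1.

1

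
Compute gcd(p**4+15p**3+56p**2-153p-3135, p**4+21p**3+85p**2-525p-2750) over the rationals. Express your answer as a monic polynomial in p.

Euclidean algorithm in ℚ[p]:
  p**4+15p**3+56p**2-153p-3135 = (p**4+21p**3+85p**2-525p-2750) + (-6p**3-29p**2+372p-385)
  p**4+21p**3+85p**2-525p-2750 = (-(1/6)p-97/36)(-6p**3-29p**2+372p-385) + ((2479/36)p**2+(2479/6)p-136345/36)
  -6p**3-29p**2+372p-385 = (-(216/2479)p+252/2479)((2479/36)p**2+(2479/6)p-136345/36) + (0)
Last nonzero remainder: (2479/36)p**2+(2479/6)p-136345/36. Dividing through by 2479/36 gives the monic gcd p**2+6p-55.

p**2+6p-55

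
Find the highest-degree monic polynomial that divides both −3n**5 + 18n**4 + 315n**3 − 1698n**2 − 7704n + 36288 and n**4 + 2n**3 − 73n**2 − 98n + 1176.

n**3 − 5n**2 − 38n + 168

By polynomial division,
  −3n**5 + 18n**4 + 315n**3 − 1698n**2 − 7704n + 36288 = (−3n + 24)(n**4 + 2n**3 − 73n**2 − 98n + 1176) + (48n**3 − 240n**2 − 1824n + 8064)
  n**4 + 2n**3 − 73n**2 − 98n + 1176 = ((1/48)n + 7/48)(48n**3 − 240n**2 − 1824n + 8064) + (0)
Last nonzero remainder: 48n**3 − 240n**2 − 1824n + 8064. Dividing through by 48 gives the monic gcd n**3 − 5n**2 − 38n + 168.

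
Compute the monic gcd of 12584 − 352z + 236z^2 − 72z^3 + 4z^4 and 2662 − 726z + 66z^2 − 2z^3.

Apply the Euclidean algorithm:
  4z^4 − 72z^3 + 236z^2 − 352z + 12584 = (−2z − 30)(−2z^3 + 66z^2 − 726z + 2662) + (764z^2 − 16808z + 92444)
  −2z^3 + 66z^2 − 726z + 2662 = (−(1/382)z + 11/382)(764z^2 − 16808z + 92444) + (0)
Last nonzero remainder: 764z^2 − 16808z + 92444. Dividing through by 764 gives the monic gcd z^2 − 22z + 121.

121 − 22z + z^2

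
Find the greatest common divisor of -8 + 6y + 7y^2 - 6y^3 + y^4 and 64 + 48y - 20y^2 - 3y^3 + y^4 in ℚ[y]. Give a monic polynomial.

-4 - 3y + y^2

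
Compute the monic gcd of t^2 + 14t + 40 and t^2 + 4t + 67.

Apply the Euclidean algorithm:
  t^2 + 14t + 40 = (t^2 + 4t + 67) + (10t - 27)
  t^2 + 4t + 67 = ((1/10)t + 67/100)(10t - 27) + (8509/100)
  10t - 27 = ((1000/8509)t - 2700/8509)(8509/100) + (0)
The last nonzero remainder is the constant 8509/100, so the polynomials are coprime and gcd = 1.

1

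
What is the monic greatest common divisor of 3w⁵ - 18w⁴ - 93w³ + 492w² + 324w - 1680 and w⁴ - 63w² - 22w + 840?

By polynomial division,
  3w⁵ - 18w⁴ - 93w³ + 492w² + 324w - 1680 = (3w - 18)(w⁴ - 63w² - 22w + 840) + (96w³ - 576w² - 2592w + 13440)
  w⁴ - 63w² - 22w + 840 = ((1/96)w + 1/16)(96w³ - 576w² - 2592w + 13440) + (0)
Last nonzero remainder: 96w³ - 576w² - 2592w + 13440. Dividing through by 96 gives the monic gcd w³ - 6w² - 27w + 140.

w³ - 6w² - 27w + 140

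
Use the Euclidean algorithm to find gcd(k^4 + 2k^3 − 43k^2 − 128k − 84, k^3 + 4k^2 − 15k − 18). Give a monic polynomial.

By polynomial division,
  k^4 + 2k^3 − 43k^2 − 128k − 84 = (k − 2)(k^3 + 4k^2 − 15k − 18) + (−20k^2 − 140k − 120)
  k^3 + 4k^2 − 15k − 18 = (−(1/20)k + 3/20)(−20k^2 − 140k − 120) + (0)
Last nonzero remainder: −20k^2 − 140k − 120. Dividing through by −20 gives the monic gcd k^2 + 7k + 6.

k^2 + 7k + 6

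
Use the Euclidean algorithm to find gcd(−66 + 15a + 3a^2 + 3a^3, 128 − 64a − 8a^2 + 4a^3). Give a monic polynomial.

−2 + a

By polynomial division,
  3a^3 + 3a^2 + 15a − 66 = (3/4)(4a^3 − 8a^2 − 64a + 128) + (9a^2 + 63a − 162)
  4a^3 − 8a^2 − 64a + 128 = ((4/9)a − 4)(9a^2 + 63a − 162) + (260a − 520)
  9a^2 + 63a − 162 = ((9/260)a + 81/260)(260a − 520) + (0)
Last nonzero remainder: 260a − 520. Dividing through by 260 gives the monic gcd a − 2.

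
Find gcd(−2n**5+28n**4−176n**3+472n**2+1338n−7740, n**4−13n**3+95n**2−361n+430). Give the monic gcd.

Euclidean algorithm in ℚ[n]:
  −2n**5+28n**4−176n**3+472n**2+1338n−7740 = (−2n+2)(n**4−13n**3+95n**2−361n+430) + (40n**3−440n**2+2920n−8600)
  n**4−13n**3+95n**2−361n+430 = ((1/40)n−1/20)(40n**3−440n**2+2920n−8600) + (0)
Last nonzero remainder: 40n**3−440n**2+2920n−8600. Dividing through by 40 gives the monic gcd n**3−11n**2+73n−215.

n**3−11n**2+73n−215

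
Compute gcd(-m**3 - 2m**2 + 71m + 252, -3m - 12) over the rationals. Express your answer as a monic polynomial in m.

m + 4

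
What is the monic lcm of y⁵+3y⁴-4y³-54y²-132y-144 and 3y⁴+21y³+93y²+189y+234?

Euclidean algorithm in ℚ[y]:
  y⁵+3y⁴-4y³-54y²-132y-144 = ((1/3)y-4/3)(3y⁴+21y³+93y²+189y+234) + (-7y³+7y²+42y+168)
  3y⁴+21y³+93y²+189y+234 = (-(3/7)y-24/7)(-7y³+7y²+42y+168) + (135y²+405y+810)
  -7y³+7y²+42y+168 = (-(7/135)y+28/135)(135y²+405y+810) + (0)
Last nonzero remainder: 135y²+405y+810. Dividing through by 135 gives the monic gcd y²+3y+6.
Then lcm(f, g) = f·g / gcd(f, g); expanding and making the result monic gives the answer.

y⁷+7y⁶+21y⁵-31y⁴-400y³-1374y²-2292y-1872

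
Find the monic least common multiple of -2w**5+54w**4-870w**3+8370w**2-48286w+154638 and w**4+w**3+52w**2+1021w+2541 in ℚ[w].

w**7-17w**6+186w**5-402w**4-8572w**3+76226w**2-266187w-1623699

Apply the Euclidean algorithm:
  -2w**5+54w**4-870w**3+8370w**2-48286w+154638 = (-2w+56)(w**4+w**3+52w**2+1021w+2541) + (-822w**3+7500w**2-100380w+12342)
  w**4+w**3+52w**2+1021w+2541 = (-(1/822)w-1387/112614)(-822w**3+7500w**2-100380w+12342) + ((417728/18769)w**2-(3759552/18769)w+50545088/18769)
  -822w**3+7500w**2-100380w+12342 = (-(7714059/208864)w+957219/208864)((417728/18769)w**2-(3759552/18769)w+50545088/18769) + (0)
Last nonzero remainder: (417728/18769)w**2-(3759552/18769)w+50545088/18769. Dividing through by 417728/18769 gives the monic gcd w**2-9w+121.
Then lcm(f, g) = f·g / gcd(f, g); expanding and making the result monic gives the answer.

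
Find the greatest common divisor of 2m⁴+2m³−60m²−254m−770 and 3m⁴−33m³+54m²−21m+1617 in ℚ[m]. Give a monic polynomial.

m³−4m²−10m−77

Apply the Euclidean algorithm:
  2m⁴+2m³−60m²−254m−770 = (2/3)(3m⁴−33m³+54m²−21m+1617) + (24m³−96m²−240m−1848)
  3m⁴−33m³+54m²−21m+1617 = ((1/8)m−7/8)(24m³−96m²−240m−1848) + (0)
Last nonzero remainder: 24m³−96m²−240m−1848. Dividing through by 24 gives the monic gcd m³−4m²−10m−77.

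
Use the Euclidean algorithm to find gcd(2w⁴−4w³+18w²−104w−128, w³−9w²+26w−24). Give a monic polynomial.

By polynomial division,
  2w⁴−4w³+18w²−104w−128 = (2w+14)(w³−9w²+26w−24) + (92w²−420w+208)
  w³−9w²+26w−24 = ((1/92)w−51/1058)(92w²−420w+208) + ((1848/529)w−7392/529)
  92w²−420w+208 = ((12167/462)w−6877/462)((1848/529)w−7392/529) + (0)
Last nonzero remainder: (1848/529)w−7392/529. Dividing through by 1848/529 gives the monic gcd w−4.

w−4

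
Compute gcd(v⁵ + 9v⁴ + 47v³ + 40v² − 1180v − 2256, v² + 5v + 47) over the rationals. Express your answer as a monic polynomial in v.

Euclidean algorithm in ℚ[v]:
  v⁵ + 9v⁴ + 47v³ + 40v² − 1180v − 2256 = (v³ + 4v² − 20v − 48)(v² + 5v + 47) + (0)
The last nonzero remainder v² + 5v + 47 is already monic.

v² + 5v + 47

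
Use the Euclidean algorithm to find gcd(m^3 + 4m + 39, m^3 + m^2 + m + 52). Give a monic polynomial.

m^2 - 3m + 13

By polynomial division,
  m^3 + 4m + 39 = (m^3 + m^2 + m + 52) + (-m^2 + 3m - 13)
  m^3 + m^2 + m + 52 = (-m - 4)(-m^2 + 3m - 13) + (0)
Last nonzero remainder: -m^2 + 3m - 13. Dividing through by -1 gives the monic gcd m^2 - 3m + 13.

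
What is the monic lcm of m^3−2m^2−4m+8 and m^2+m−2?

m^4−3m^3−2m^2+12m−8

Repeated division with remainder:
  m^3−2m^2−4m+8 = (m−3)(m^2+m−2) + (m+2)
  m^2+m−2 = (m−1)(m+2) + (0)
The last nonzero remainder m+2 is already monic.
Then lcm(f, g) = f·g / gcd(f, g); expanding and making the result monic gives the answer.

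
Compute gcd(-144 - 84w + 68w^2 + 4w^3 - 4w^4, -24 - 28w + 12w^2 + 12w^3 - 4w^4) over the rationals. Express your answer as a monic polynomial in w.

Repeated division with remainder:
  -4w^4 + 4w^3 + 68w^2 - 84w - 144 = (-4w^4 + 12w^3 + 12w^2 - 28w - 24) + (-8w^3 + 56w^2 - 56w - 120)
  -4w^4 + 12w^3 + 12w^2 - 28w - 24 = ((1/2)w + 2)(-8w^3 + 56w^2 - 56w - 120) + (-72w^2 + 144w + 216)
  -8w^3 + 56w^2 - 56w - 120 = ((1/9)w - 5/9)(-72w^2 + 144w + 216) + (0)
Last nonzero remainder: -72w^2 + 144w + 216. Dividing through by -72 gives the monic gcd w^2 - 2w - 3.

-3 - 2w + w^2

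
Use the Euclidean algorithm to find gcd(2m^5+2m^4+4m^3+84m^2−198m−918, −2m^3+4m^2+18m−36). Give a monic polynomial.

By polynomial division,
  2m^5+2m^4+4m^3+84m^2−198m−918 = (−m^2−3m−17)(−2m^3+4m^2+18m−36) + (170m^2−1530)
  −2m^3+4m^2+18m−36 = (−(1/85)m+2/85)(170m^2−1530) + (0)
Last nonzero remainder: 170m^2−1530. Dividing through by 170 gives the monic gcd m^2−9.

m^2−9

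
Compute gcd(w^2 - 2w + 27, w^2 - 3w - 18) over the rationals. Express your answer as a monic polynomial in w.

1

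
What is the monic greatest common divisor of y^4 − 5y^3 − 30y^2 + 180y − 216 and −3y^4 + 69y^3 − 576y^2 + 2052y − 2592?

y^2 − 9y + 18

Apply the Euclidean algorithm:
  y^4 − 5y^3 − 30y^2 + 180y − 216 = (−1/3)(−3y^4 + 69y^3 − 576y^2 + 2052y − 2592) + (18y^3 − 222y^2 + 864y − 1080)
  −3y^4 + 69y^3 − 576y^2 + 2052y − 2592 = (−(1/6)y + 16/9)(18y^3 − 222y^2 + 864y − 1080) + (−(112/3)y^2 + 336y − 672)
  18y^3 − 222y^2 + 864y − 1080 = (−(27/56)y + 45/28)(−(112/3)y^2 + 336y − 672) + (0)
Last nonzero remainder: −(112/3)y^2 + 336y − 672. Dividing through by −112/3 gives the monic gcd y^2 − 9y + 18.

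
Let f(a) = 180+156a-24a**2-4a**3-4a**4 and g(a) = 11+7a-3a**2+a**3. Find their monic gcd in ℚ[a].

1+a

By polynomial division,
  -4a**4-4a**3-24a**2+156a+180 = (-4a-16)(a**3-3a**2+7a+11) + (-44a**2+312a+356)
  a**3-3a**2+7a+11 = (-(1/44)a-45/484)(-44a**2+312a+356) + ((5336/121)a+5336/121)
  -44a**2+312a+356 = (-(1331/1334)a+10769/1334)((5336/121)a+5336/121) + (0)
Last nonzero remainder: (5336/121)a+5336/121. Dividing through by 5336/121 gives the monic gcd a+1.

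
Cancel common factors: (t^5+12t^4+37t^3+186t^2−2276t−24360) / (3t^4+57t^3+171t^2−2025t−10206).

(t^3+11t^2+68t+580)/(3t^2+54t+243)

Apply the Euclidean algorithm:
  t^5+12t^4+37t^3+186t^2−2276t−24360 = ((1/3)t−7/3)(3t^4+57t^3+171t^2−2025t−10206) + (113t^3+1260t^2−3599t−48174)
  3t^4+57t^3+171t^2−2025t−10206 = ((3/113)t+2661/12769)(113t^3+1260t^2−3599t−48174) + ((50700/12769)t^2+(50700/12769)t−2129400/12769)
  113t^3+1260t^2−3599t−48174 = ((1442897/50700)t+14646043/50700)((50700/12769)t^2+(50700/12769)t−2129400/12769) + (0)
Last nonzero remainder: (50700/12769)t^2+(50700/12769)t−2129400/12769. Dividing through by 50700/12769 gives the monic gcd t^2+t−42.
Cancel t^2+t−42 from numerator and denominator to get the reduced form.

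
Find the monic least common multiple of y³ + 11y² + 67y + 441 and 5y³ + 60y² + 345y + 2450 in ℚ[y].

Euclidean algorithm in ℚ[y]:
  y³ + 11y² + 67y + 441 = (1/5)(5y³ + 60y² + 345y + 2450) + (-y² - 2y - 49)
  5y³ + 60y² + 345y + 2450 = (-5y - 50)(-y² - 2y - 49) + (0)
Last nonzero remainder: -y² - 2y - 49. Dividing through by -1 gives the monic gcd y² + 2y + 49.
Then lcm(f, g) = f·g / gcd(f, g); expanding and making the result monic gives the answer.

y⁴ + 21y³ + 177y² + 1111y + 4410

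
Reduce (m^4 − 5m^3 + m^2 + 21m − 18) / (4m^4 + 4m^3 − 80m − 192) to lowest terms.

(m^2 − 4m + 3)/(4m^2 + 8m + 32)

Apply the Euclidean algorithm:
  m^4 − 5m^3 + m^2 + 21m − 18 = (1/4)(4m^4 + 4m^3 − 80m − 192) + (−6m^3 + m^2 + 41m + 30)
  4m^4 + 4m^3 − 80m − 192 = (−(2/3)m − 7/9)(−6m^3 + m^2 + 41m + 30) + ((253/9)m^2 − (253/9)m − 506/3)
  −6m^3 + m^2 + 41m + 30 = (−(54/253)m − 45/253)((253/9)m^2 − (253/9)m − 506/3) + (0)
Last nonzero remainder: (253/9)m^2 − (253/9)m − 506/3. Dividing through by 253/9 gives the monic gcd m^2 − m − 6.
Cancel m^2 − m − 6 from numerator and denominator to get the reduced form.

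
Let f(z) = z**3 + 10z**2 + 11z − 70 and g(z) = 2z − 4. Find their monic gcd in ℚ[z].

z − 2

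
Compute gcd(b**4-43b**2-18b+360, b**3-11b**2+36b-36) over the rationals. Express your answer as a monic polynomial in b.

Euclidean algorithm in ℚ[b]:
  b**4-43b**2-18b+360 = (b+11)(b**3-11b**2+36b-36) + (42b**2-378b+756)
  b**3-11b**2+36b-36 = ((1/42)b-1/21)(42b**2-378b+756) + (0)
Last nonzero remainder: 42b**2-378b+756. Dividing through by 42 gives the monic gcd b**2-9b+18.

b**2-9b+18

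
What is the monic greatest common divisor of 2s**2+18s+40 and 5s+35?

1

Euclidean algorithm in ℚ[s]:
  2s**2+18s+40 = ((2/5)s+4/5)(5s+35) + (12)
  5s+35 = ((5/12)s+35/12)(12) + (0)
The last nonzero remainder is the constant 12, so the polynomials are coprime and gcd = 1.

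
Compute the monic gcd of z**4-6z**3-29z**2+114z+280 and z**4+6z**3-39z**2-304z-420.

z**2-5z-14

Apply the Euclidean algorithm:
  z**4-6z**3-29z**2+114z+280 = (z**4+6z**3-39z**2-304z-420) + (-12z**3+10z**2+418z+700)
  z**4+6z**3-39z**2-304z-420 = (-(1/12)z-41/72)(-12z**3+10z**2+418z+700) + ((55/36)z**2-(275/36)z-385/18)
  -12z**3+10z**2+418z+700 = (-(432/55)z-360/11)((55/36)z**2-(275/36)z-385/18) + (0)
Last nonzero remainder: (55/36)z**2-(275/36)z-385/18. Dividing through by 55/36 gives the monic gcd z**2-5z-14.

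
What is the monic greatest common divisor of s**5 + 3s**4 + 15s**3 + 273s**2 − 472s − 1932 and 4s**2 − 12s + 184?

s**2 − 3s + 46

By polynomial division,
  s**5 + 3s**4 + 15s**3 + 273s**2 − 472s − 1932 = ((1/4)s**3 + (3/2)s**2 − (13/4)s − 21/2)(4s**2 − 12s + 184) + (0)
Last nonzero remainder: 4s**2 − 12s + 184. Dividing through by 4 gives the monic gcd s**2 − 3s + 46.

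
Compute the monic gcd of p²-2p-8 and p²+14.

By polynomial division,
  p²-2p-8 = (p²+14) + (-2p-22)
  p²+14 = (-(1/2)p+11/2)(-2p-22) + (135)
  -2p-22 = (-(2/135)p-22/135)(135) + (0)
The last nonzero remainder is the constant 135, so the polynomials are coprime and gcd = 1.

1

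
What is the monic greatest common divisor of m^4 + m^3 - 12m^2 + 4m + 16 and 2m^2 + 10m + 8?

m^2 + 5m + 4

Euclidean algorithm in ℚ[m]:
  m^4 + m^3 - 12m^2 + 4m + 16 = ((1/2)m^2 - 2m + 2)(2m^2 + 10m + 8) + (0)
Last nonzero remainder: 2m^2 + 10m + 8. Dividing through by 2 gives the monic gcd m^2 + 5m + 4.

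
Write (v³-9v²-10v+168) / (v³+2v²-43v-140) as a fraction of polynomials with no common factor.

(v-6)/(v+5)

By polynomial division,
  v³-9v²-10v+168 = (v³+2v²-43v-140) + (-11v²+33v+308)
  v³+2v²-43v-140 = (-(1/11)v-5/11)(-11v²+33v+308) + (0)
Last nonzero remainder: -11v²+33v+308. Dividing through by -11 gives the monic gcd v²-3v-28.
Cancel v²-3v-28 from numerator and denominator to get the reduced form.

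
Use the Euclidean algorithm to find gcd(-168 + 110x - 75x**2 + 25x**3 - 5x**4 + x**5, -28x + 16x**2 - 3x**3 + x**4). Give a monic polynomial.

14 - x + x**2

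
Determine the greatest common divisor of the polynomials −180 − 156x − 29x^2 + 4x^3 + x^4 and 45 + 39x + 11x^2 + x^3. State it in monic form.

Apply the Euclidean algorithm:
  x^4 + 4x^3 − 29x^2 − 156x − 180 = (x − 7)(x^3 + 11x^2 + 39x + 45) + (9x^2 + 72x + 135)
  x^3 + 11x^2 + 39x + 45 = ((1/9)x + 1/3)(9x^2 + 72x + 135) + (0)
Last nonzero remainder: 9x^2 + 72x + 135. Dividing through by 9 gives the monic gcd x^2 + 8x + 15.

15 + 8x + x^2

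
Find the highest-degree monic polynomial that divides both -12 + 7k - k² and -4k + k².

Repeated division with remainder:
  -k² + 7k - 12 = (-1)(k² - 4k) + (3k - 12)
  k² - 4k = ((1/3)k)(3k - 12) + (0)
Last nonzero remainder: 3k - 12. Dividing through by 3 gives the monic gcd k - 4.

-4 + k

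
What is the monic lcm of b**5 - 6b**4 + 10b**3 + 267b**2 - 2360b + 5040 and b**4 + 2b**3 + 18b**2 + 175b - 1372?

Euclidean algorithm in ℚ[b]:
  b**5 - 6b**4 + 10b**3 + 267b**2 - 2360b + 5040 = (b - 8)(b**4 + 2b**3 + 18b**2 + 175b - 1372) + (8b**3 + 236b**2 + 412b - 5936)
  b**4 + 2b**3 + 18b**2 + 175b - 1372 = ((1/8)b - 55/16)(8b**3 + 236b**2 + 412b - 5936) + ((3111/4)b**2 + (9333/4)b - 21777)
  8b**3 + 236b**2 + 412b - 5936 = ((32/3111)b + 848/3111)((3111/4)b**2 + (9333/4)b - 21777) + (0)
Last nonzero remainder: (3111/4)b**2 + (9333/4)b - 21777. Dividing through by 3111/4 gives the monic gcd b**2 + 3b - 28.
Then lcm(f, g) = f·g / gcd(f, g); expanding and making the result monic gives the answer.

b**7 - 7b**6 + 65b**5 - 37b**4 - 2137b**3 + 20483b**2 - 120680b + 246960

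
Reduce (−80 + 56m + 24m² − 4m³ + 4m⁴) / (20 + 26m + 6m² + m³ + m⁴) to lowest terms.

Repeated division with remainder:
  4m⁴ − 4m³ + 24m² + 56m − 80 = (4)(m⁴ + m³ + 6m² + 26m + 20) + (−8m³ − 48m − 160)
  m⁴ + m³ + 6m² + 26m + 20 = (−(1/8)m − 1/8)(−8m³ − 48m − 160) + (0)
Last nonzero remainder: −8m³ − 48m − 160. Dividing through by −8 gives the monic gcd m³ + 6m + 20.
Cancel m³ + 6m + 20 from numerator and denominator to get the reduced form.

(−4 + 4m)/(1 + m)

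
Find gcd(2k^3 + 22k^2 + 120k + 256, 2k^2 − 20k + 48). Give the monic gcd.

1

By polynomial division,
  2k^3 + 22k^2 + 120k + 256 = (k + 21)(2k^2 − 20k + 48) + (492k − 752)
  2k^2 − 20k + 48 = ((1/246)k − 521/15129)(492k − 752) + (334400/15129)
  492k − 752 = ((1860867/83600)k − 711063/20900)(334400/15129) + (0)
The last nonzero remainder is the constant 334400/15129, so the polynomials are coprime and gcd = 1.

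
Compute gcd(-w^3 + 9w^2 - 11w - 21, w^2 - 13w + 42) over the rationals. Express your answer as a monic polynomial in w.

Repeated division with remainder:
  -w^3 + 9w^2 - 11w - 21 = (-w - 4)(w^2 - 13w + 42) + (-21w + 147)
  w^2 - 13w + 42 = (-(1/21)w + 2/7)(-21w + 147) + (0)
Last nonzero remainder: -21w + 147. Dividing through by -21 gives the monic gcd w - 7.

w - 7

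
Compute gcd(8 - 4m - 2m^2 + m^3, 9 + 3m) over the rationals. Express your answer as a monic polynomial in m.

Repeated division with remainder:
  m^3 - 2m^2 - 4m + 8 = ((1/3)m^2 - (5/3)m + 11/3)(3m + 9) + (-25)
  3m + 9 = (-(3/25)m - 9/25)(-25) + (0)
The last nonzero remainder is the constant -25, so the polynomials are coprime and gcd = 1.

1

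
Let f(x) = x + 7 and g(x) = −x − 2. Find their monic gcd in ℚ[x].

1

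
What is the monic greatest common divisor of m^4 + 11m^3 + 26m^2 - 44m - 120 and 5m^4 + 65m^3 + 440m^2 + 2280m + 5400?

Repeated division with remainder:
  m^4 + 11m^3 + 26m^2 - 44m - 120 = (1/5)(5m^4 + 65m^3 + 440m^2 + 2280m + 5400) + (-2m^3 - 62m^2 - 500m - 1200)
  5m^4 + 65m^3 + 440m^2 + 2280m + 5400 = (-(5/2)m + 45)(-2m^3 - 62m^2 - 500m - 1200) + (1980m^2 + 21780m + 59400)
  -2m^3 - 62m^2 - 500m - 1200 = (-(1/990)m - 2/99)(1980m^2 + 21780m + 59400) + (0)
Last nonzero remainder: 1980m^2 + 21780m + 59400. Dividing through by 1980 gives the monic gcd m^2 + 11m + 30.

m^2 + 11m + 30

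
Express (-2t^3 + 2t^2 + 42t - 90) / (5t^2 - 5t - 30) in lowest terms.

Apply the Euclidean algorithm:
  -2t^3 + 2t^2 + 42t - 90 = (-(2/5)t)(5t^2 - 5t - 30) + (30t - 90)
  5t^2 - 5t - 30 = ((1/6)t + 1/3)(30t - 90) + (0)
Last nonzero remainder: 30t - 90. Dividing through by 30 gives the monic gcd t - 3.
Cancel t - 3 from numerator and denominator to get the reduced form.

(-2t^2 - 4t + 30)/(5t + 10)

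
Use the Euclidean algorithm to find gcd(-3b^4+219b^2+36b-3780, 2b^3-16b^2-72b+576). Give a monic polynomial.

b+6

Apply the Euclidean algorithm:
  -3b^4+219b^2+36b-3780 = (-(3/2)b-12)(2b^3-16b^2-72b+576) + (-81b^2+36b+3132)
  2b^3-16b^2-72b+576 = (-(2/81)b+136/729)(-81b^2+36b+3132) + (-(112/81)b-224/27)
  -81b^2+36b+3132 = ((6561/112)b-21141/56)(-(112/81)b-224/27) + (0)
Last nonzero remainder: -(112/81)b-224/27. Dividing through by -112/81 gives the monic gcd b+6.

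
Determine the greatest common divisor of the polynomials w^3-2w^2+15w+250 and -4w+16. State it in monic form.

1

Repeated division with remainder:
  w^3-2w^2+15w+250 = (-(1/4)w^2-(1/2)w-23/4)(-4w+16) + (342)
  -4w+16 = (-(2/171)w+8/171)(342) + (0)
The last nonzero remainder is the constant 342, so the polynomials are coprime and gcd = 1.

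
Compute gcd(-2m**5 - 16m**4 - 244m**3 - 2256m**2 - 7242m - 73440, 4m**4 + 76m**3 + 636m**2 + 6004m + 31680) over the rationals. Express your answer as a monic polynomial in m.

m**3 + 8m**2 + 71m + 720

Apply the Euclidean algorithm:
  -2m**5 - 16m**4 - 244m**3 - 2256m**2 - 7242m - 73440 = (-(1/2)m + 11/2)(4m**4 + 76m**3 + 636m**2 + 6004m + 31680) + (-344m**3 - 2752m**2 - 24424m - 247680)
  4m**4 + 76m**3 + 636m**2 + 6004m + 31680 = (-(1/86)m - 11/86)(-344m**3 - 2752m**2 - 24424m - 247680) + (0)
Last nonzero remainder: -344m**3 - 2752m**2 - 24424m - 247680. Dividing through by -344 gives the monic gcd m**3 + 8m**2 + 71m + 720.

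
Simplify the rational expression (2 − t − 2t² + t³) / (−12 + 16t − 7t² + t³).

(−1 + t²)/(6 − 5t + t²)

Euclidean algorithm in ℚ[t]:
  t³ − 2t² − t + 2 = (t³ − 7t² + 16t − 12) + (5t² − 17t + 14)
  t³ − 7t² + 16t − 12 = ((1/5)t − 18/25)(5t² − 17t + 14) + ((24/25)t − 48/25)
  5t² − 17t + 14 = ((125/24)t − 175/24)((24/25)t − 48/25) + (0)
Last nonzero remainder: (24/25)t − 48/25. Dividing through by 24/25 gives the monic gcd t − 2.
Cancel t − 2 from numerator and denominator to get the reduced form.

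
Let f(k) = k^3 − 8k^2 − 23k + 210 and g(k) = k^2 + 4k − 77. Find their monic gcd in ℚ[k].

k − 7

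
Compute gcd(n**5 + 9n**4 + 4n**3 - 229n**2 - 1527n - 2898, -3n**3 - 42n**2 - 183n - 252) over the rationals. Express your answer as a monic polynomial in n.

n**2 + 10n + 21

By polynomial division,
  n**5 + 9n**4 + 4n**3 - 229n**2 - 1527n - 2898 = (-(1/3)n**2 + (5/3)n - 13/3)(-3n**3 - 42n**2 - 183n - 252) + (-190n**2 - 1900n - 3990)
  -3n**3 - 42n**2 - 183n - 252 = ((3/190)n + 6/95)(-190n**2 - 1900n - 3990) + (0)
Last nonzero remainder: -190n**2 - 1900n - 3990. Dividing through by -190 gives the monic gcd n**2 + 10n + 21.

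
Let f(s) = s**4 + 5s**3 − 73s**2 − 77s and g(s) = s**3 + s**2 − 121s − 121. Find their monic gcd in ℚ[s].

s**2 + 12s + 11

By polynomial division,
  s**4 + 5s**3 − 73s**2 − 77s = (s + 4)(s**3 + s**2 − 121s − 121) + (44s**2 + 528s + 484)
  s**3 + s**2 − 121s − 121 = ((1/44)s − 1/4)(44s**2 + 528s + 484) + (0)
Last nonzero remainder: 44s**2 + 528s + 484. Dividing through by 44 gives the monic gcd s**2 + 12s + 11.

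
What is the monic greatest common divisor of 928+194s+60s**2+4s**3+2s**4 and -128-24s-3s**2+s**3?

Euclidean algorithm in ℚ[s]:
  2s**4+4s**3+60s**2+194s+928 = (2s+10)(s**3-3s**2-24s-128) + (138s**2+690s+2208)
  s**3-3s**2-24s-128 = ((1/138)s-4/69)(138s**2+690s+2208) + (0)
Last nonzero remainder: 138s**2+690s+2208. Dividing through by 138 gives the monic gcd s**2+5s+16.

16+5s+s**2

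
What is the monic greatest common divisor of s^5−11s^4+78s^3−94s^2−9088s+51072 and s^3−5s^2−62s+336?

s^2+s−56

By polynomial division,
  s^5−11s^4+78s^3−94s^2−9088s+51072 = (s^2−6s+110)(s^3−5s^2−62s+336) + (−252s^2−252s+14112)
  s^3−5s^2−62s+336 = (−(1/252)s+1/42)(−252s^2−252s+14112) + (0)
Last nonzero remainder: −252s^2−252s+14112. Dividing through by −252 gives the monic gcd s^2+s−56.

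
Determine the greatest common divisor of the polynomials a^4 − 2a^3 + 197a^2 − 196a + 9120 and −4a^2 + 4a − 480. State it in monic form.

Apply the Euclidean algorithm:
  a^4 − 2a^3 + 197a^2 − 196a + 9120 = (−(1/4)a^2 + (1/4)a − 19)(−4a^2 + 4a − 480) + (0)
Last nonzero remainder: −4a^2 + 4a − 480. Dividing through by −4 gives the monic gcd a^2 − a + 120.

a^2 − a + 120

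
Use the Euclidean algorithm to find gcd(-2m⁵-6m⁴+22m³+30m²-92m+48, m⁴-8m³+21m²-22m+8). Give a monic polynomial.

m³-4m²+5m-2

Apply the Euclidean algorithm:
  -2m⁵-6m⁴+22m³+30m²-92m+48 = (-2m-22)(m⁴-8m³+21m²-22m+8) + (-112m³+448m²-560m+224)
  m⁴-8m³+21m²-22m+8 = (-(1/112)m+1/28)(-112m³+448m²-560m+224) + (0)
Last nonzero remainder: -112m³+448m²-560m+224. Dividing through by -112 gives the monic gcd m³-4m²+5m-2.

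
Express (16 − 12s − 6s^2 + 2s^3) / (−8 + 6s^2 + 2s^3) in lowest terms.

(−4 + s)/(2 + s)

Repeated division with remainder:
  2s^3 − 6s^2 − 12s + 16 = (2s^3 + 6s^2 − 8) + (−12s^2 − 12s + 24)
  2s^3 + 6s^2 − 8 = (−(1/6)s − 1/3)(−12s^2 − 12s + 24) + (0)
Last nonzero remainder: −12s^2 − 12s + 24. Dividing through by −12 gives the monic gcd s^2 + s − 2.
Cancel s^2 + s − 2 from numerator and denominator to get the reduced form.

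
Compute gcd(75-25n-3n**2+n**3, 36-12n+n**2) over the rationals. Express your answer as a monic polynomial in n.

1

Repeated division with remainder:
  n**3-3n**2-25n+75 = (n+9)(n**2-12n+36) + (47n-249)
  n**2-12n+36 = ((1/47)n-315/2209)(47n-249) + (1089/2209)
  47n-249 = ((103823/1089)n-183347/363)(1089/2209) + (0)
The last nonzero remainder is the constant 1089/2209, so the polynomials are coprime and gcd = 1.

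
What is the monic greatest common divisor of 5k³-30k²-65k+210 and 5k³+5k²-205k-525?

Apply the Euclidean algorithm:
  5k³-30k²-65k+210 = (5k³+5k²-205k-525) + (-35k²+140k+735)
  5k³+5k²-205k-525 = (-(1/7)k-5/7)(-35k²+140k+735) + (0)
Last nonzero remainder: -35k²+140k+735. Dividing through by -35 gives the monic gcd k²-4k-21.

k²-4k-21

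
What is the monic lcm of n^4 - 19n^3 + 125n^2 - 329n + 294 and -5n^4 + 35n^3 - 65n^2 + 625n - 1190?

n^6 - 17n^5 + 104n^4 - 402n^3 + 1761n^2 - 5005n + 4998

By polynomial division,
  n^4 - 19n^3 + 125n^2 - 329n + 294 = (-1/5)(-5n^4 + 35n^3 - 65n^2 + 625n - 1190) + (-12n^3 + 112n^2 - 204n + 56)
  -5n^4 + 35n^3 - 65n^2 + 625n - 1190 = ((5/12)n + 35/36)(-12n^3 + 112n^2 - 204n + 56) + (-(800/9)n^2 + 800n - 11200/9)
  -12n^3 + 112n^2 - 204n + 56 = ((27/200)n - 9/200)(-(800/9)n^2 + 800n - 11200/9) + (0)
Last nonzero remainder: -(800/9)n^2 + 800n - 11200/9. Dividing through by -800/9 gives the monic gcd n^2 - 9n + 14.
Then lcm(f, g) = f·g / gcd(f, g); expanding and making the result monic gives the answer.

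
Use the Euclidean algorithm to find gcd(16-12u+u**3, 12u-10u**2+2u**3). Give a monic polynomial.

Repeated division with remainder:
  u**3-12u+16 = (1/2)(2u**3-10u**2+12u) + (5u**2-18u+16)
  2u**3-10u**2+12u = ((2/5)u-14/25)(5u**2-18u+16) + (-(112/25)u+224/25)
  5u**2-18u+16 = (-(125/112)u+25/14)(-(112/25)u+224/25) + (0)
Last nonzero remainder: -(112/25)u+224/25. Dividing through by -112/25 gives the monic gcd u-2.

-2+u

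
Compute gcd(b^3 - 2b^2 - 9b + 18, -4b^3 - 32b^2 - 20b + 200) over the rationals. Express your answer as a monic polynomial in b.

b - 2

Apply the Euclidean algorithm:
  b^3 - 2b^2 - 9b + 18 = (-1/4)(-4b^3 - 32b^2 - 20b + 200) + (-10b^2 - 14b + 68)
  -4b^3 - 32b^2 - 20b + 200 = ((2/5)b + 66/25)(-10b^2 - 14b + 68) + (-(256/25)b + 512/25)
  -10b^2 - 14b + 68 = ((125/128)b + 425/128)(-(256/25)b + 512/25) + (0)
Last nonzero remainder: -(256/25)b + 512/25. Dividing through by -256/25 gives the monic gcd b - 2.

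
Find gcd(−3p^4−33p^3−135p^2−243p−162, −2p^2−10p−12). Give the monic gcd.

p^2+5p+6

Apply the Euclidean algorithm:
  −3p^4−33p^3−135p^2−243p−162 = ((3/2)p^2+9p+27/2)(−2p^2−10p−12) + (0)
Last nonzero remainder: −2p^2−10p−12. Dividing through by −2 gives the monic gcd p^2+5p+6.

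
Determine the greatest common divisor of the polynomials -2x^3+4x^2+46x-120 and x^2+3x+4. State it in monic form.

1

Apply the Euclidean algorithm:
  -2x^3+4x^2+46x-120 = (-2x+10)(x^2+3x+4) + (24x-160)
  x^2+3x+4 = ((1/24)x+29/72)(24x-160) + (616/9)
  24x-160 = ((27/77)x-180/77)(616/9) + (0)
The last nonzero remainder is the constant 616/9, so the polynomials are coprime and gcd = 1.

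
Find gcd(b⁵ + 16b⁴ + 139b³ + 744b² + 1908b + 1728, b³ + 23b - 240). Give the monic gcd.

b² + 5b + 48

Repeated division with remainder:
  b⁵ + 16b⁴ + 139b³ + 744b² + 1908b + 1728 = (b² + 16b + 116)(b³ + 23b - 240) + (616b² + 3080b + 29568)
  b³ + 23b - 240 = ((1/616)b - 5/616)(616b² + 3080b + 29568) + (0)
Last nonzero remainder: 616b² + 3080b + 29568. Dividing through by 616 gives the monic gcd b² + 5b + 48.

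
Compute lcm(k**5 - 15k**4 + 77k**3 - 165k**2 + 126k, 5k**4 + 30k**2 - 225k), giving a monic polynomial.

k**7 - 12k**6 + 47k**5 - 159k**4 + 786k**3 - 2097k**2 + 1890k

By polynomial division,
  k**5 - 15k**4 + 77k**3 - 165k**2 + 126k = ((1/5)k - 3)(5k**4 + 30k**2 - 225k) + (71k**3 - 30k**2 - 549k)
  5k**4 + 30k**2 - 225k = ((5/71)k + 150/5041)(71k**3 - 30k**2 - 549k) + ((350625/5041)k**2 - (1051875/5041)k)
  71k**3 - 30k**2 - 549k = ((357911/350625)k + 307501/116875)((350625/5041)k**2 - (1051875/5041)k) + (0)
Last nonzero remainder: (350625/5041)k**2 - (1051875/5041)k. Dividing through by 350625/5041 gives the monic gcd k**2 - 3k.
Then lcm(f, g) = f·g / gcd(f, g); expanding and making the result monic gives the answer.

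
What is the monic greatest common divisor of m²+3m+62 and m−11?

1

Euclidean algorithm in ℚ[m]:
  m²+3m+62 = (m+14)(m−11) + (216)
  m−11 = ((1/216)m−11/216)(216) + (0)
The last nonzero remainder is the constant 216, so the polynomials are coprime and gcd = 1.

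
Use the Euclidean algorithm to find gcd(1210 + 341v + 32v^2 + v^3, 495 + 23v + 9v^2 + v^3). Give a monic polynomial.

Euclidean algorithm in ℚ[v]:
  v^3 + 32v^2 + 341v + 1210 = (v^3 + 9v^2 + 23v + 495) + (23v^2 + 318v + 715)
  v^3 + 9v^2 + 23v + 495 = ((1/23)v - 111/529)(23v^2 + 318v + 715) + ((31020/529)v + 341220/529)
  23v^2 + 318v + 715 = ((12167/31020)v + 6877/6204)((31020/529)v + 341220/529) + (0)
Last nonzero remainder: (31020/529)v + 341220/529. Dividing through by 31020/529 gives the monic gcd v + 11.

11 + v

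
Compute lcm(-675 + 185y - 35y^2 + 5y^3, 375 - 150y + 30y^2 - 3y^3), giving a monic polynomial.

-3375 + 1600y - 495y^2 + 97y^3 - 12y^4 + y^5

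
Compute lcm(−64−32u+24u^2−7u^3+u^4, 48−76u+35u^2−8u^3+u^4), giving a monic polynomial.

−192+160u+136u^2−149u^3+55u^4−11u^5+u^6

Euclidean algorithm in ℚ[u]:
  u^4−7u^3+24u^2−32u−64 = (u^4−8u^3+35u^2−76u+48) + (u^3−11u^2+44u−112)
  u^4−8u^3+35u^2−76u+48 = (u+3)(u^3−11u^2+44u−112) + (24u^2−96u+384)
  u^3−11u^2+44u−112 = ((1/24)u−7/24)(24u^2−96u+384) + (0)
Last nonzero remainder: 24u^2−96u+384. Dividing through by 24 gives the monic gcd u^2−4u+16.
Then lcm(f, g) = f·g / gcd(f, g); expanding and making the result monic gives the answer.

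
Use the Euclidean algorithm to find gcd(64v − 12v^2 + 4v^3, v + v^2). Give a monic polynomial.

By polynomial division,
  4v^3 − 12v^2 + 64v = (4v − 16)(v^2 + v) + (80v)
  v^2 + v = ((1/80)v + 1/80)(80v) + (0)
Last nonzero remainder: 80v. Dividing through by 80 gives the monic gcd v.

v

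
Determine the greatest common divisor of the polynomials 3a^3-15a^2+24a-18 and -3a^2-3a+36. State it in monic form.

Apply the Euclidean algorithm:
  3a^3-15a^2+24a-18 = (-a+6)(-3a^2-3a+36) + (78a-234)
  -3a^2-3a+36 = (-(1/26)a-2/13)(78a-234) + (0)
Last nonzero remainder: 78a-234. Dividing through by 78 gives the monic gcd a-3.

a-3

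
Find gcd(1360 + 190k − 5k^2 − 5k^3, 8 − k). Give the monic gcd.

Euclidean algorithm in ℚ[k]:
  −5k^3 − 5k^2 + 190k + 1360 = (5k^2 + 45k + 170)(−k + 8) + (0)
Last nonzero remainder: −k + 8. Dividing through by −1 gives the monic gcd k − 8.

−8 + k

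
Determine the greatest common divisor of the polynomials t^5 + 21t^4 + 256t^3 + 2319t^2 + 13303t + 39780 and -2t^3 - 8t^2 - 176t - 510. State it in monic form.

t^2 + t + 85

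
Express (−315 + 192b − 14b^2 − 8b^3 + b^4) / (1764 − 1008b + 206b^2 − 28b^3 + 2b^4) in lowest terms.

(−15 + 2b + b^2)/(84 − 8b + 2b^2)

By polynomial division,
  b^4 − 8b^3 − 14b^2 + 192b − 315 = (1/2)(2b^4 − 28b^3 + 206b^2 − 1008b + 1764) + (6b^3 − 117b^2 + 696b − 1197)
  2b^4 − 28b^3 + 206b^2 − 1008b + 1764 = ((1/3)b + 11/6)(6b^3 − 117b^2 + 696b − 1197) + ((377/2)b^2 − 1885b + 7917/2)
  6b^3 − 117b^2 + 696b − 1197 = ((12/377)b − 114/377)((377/2)b^2 − 1885b + 7917/2) + (0)
Last nonzero remainder: (377/2)b^2 − 1885b + 7917/2. Dividing through by 377/2 gives the monic gcd b^2 − 10b + 21.
Cancel b^2 − 10b + 21 from numerator and denominator to get the reduced form.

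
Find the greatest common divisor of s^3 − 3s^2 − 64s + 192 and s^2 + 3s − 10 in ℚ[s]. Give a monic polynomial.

1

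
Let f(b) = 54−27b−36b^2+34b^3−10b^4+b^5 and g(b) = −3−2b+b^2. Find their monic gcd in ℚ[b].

Repeated division with remainder:
  b^5−10b^4+34b^3−36b^2−27b+54 = (b^3−8b^2+21b−18)(b^2−2b−3) + (0)
The last nonzero remainder b^2−2b−3 is already monic.

−3−2b+b^2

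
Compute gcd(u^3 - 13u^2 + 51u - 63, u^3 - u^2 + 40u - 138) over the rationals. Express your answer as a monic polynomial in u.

Apply the Euclidean algorithm:
  u^3 - 13u^2 + 51u - 63 = (u^3 - u^2 + 40u - 138) + (-12u^2 + 11u + 75)
  u^3 - u^2 + 40u - 138 = (-(1/12)u + 1/144)(-12u^2 + 11u + 75) + ((6649/144)u - 6649/48)
  -12u^2 + 11u + 75 = (-(1728/6649)u - 3600/6649)((6649/144)u - 6649/48) + (0)
Last nonzero remainder: (6649/144)u - 6649/48. Dividing through by 6649/144 gives the monic gcd u - 3.

u - 3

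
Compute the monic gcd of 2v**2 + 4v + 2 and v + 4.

1

Repeated division with remainder:
  2v**2 + 4v + 2 = (2v - 4)(v + 4) + (18)
  v + 4 = ((1/18)v + 2/9)(18) + (0)
The last nonzero remainder is the constant 18, so the polynomials are coprime and gcd = 1.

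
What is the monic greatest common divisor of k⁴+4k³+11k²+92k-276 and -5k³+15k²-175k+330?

k-2

Euclidean algorithm in ℚ[k]:
  k⁴+4k³+11k²+92k-276 = (-(1/5)k-7/5)(-5k³+15k²-175k+330) + (-3k²-87k+186)
  -5k³+15k²-175k+330 = ((5/3)k-160/3)(-3k²-87k+186) + (-5125k+10250)
  -3k²-87k+186 = ((3/5125)k+93/5125)(-5125k+10250) + (0)
Last nonzero remainder: -5125k+10250. Dividing through by -5125 gives the monic gcd k-2.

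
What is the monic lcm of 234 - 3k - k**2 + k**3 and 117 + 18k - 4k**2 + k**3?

702 + 225k - 6k**2 + 2k**3 + k**4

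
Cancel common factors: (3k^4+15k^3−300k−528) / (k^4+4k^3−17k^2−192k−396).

(3k^2−6k−24)/(k^2−3k−18)

Euclidean algorithm in ℚ[k]:
  3k^4+15k^3−300k−528 = (3)(k^4+4k^3−17k^2−192k−396) + (3k^3+51k^2+276k+660)
  k^4+4k^3−17k^2−192k−396 = ((1/3)k−13/3)(3k^3+51k^2+276k+660) + (112k^2+784k+2464)
  3k^3+51k^2+276k+660 = ((3/112)k+15/56)(112k^2+784k+2464) + (0)
Last nonzero remainder: 112k^2+784k+2464. Dividing through by 112 gives the monic gcd k^2+7k+22.
Cancel k^2+7k+22 from numerator and denominator to get the reduced form.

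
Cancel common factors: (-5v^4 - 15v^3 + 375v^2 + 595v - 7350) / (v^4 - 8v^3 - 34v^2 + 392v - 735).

Repeated division with remainder:
  -5v^4 - 15v^3 + 375v^2 + 595v - 7350 = (-5)(v^4 - 8v^3 - 34v^2 + 392v - 735) + (-55v^3 + 205v^2 + 2555v - 11025)
  v^4 - 8v^3 - 34v^2 + 392v - 735 = (-(1/55)v + 47/605)(-55v^3 + 205v^2 + 2555v - 11025) + (-(420/121)v^2 - (840/121)v + 14700/121)
  -55v^3 + 205v^2 + 2555v - 11025 = ((1331/84)v - 363/4)(-(420/121)v^2 - (840/121)v + 14700/121) + (0)
Last nonzero remainder: -(420/121)v^2 - (840/121)v + 14700/121. Dividing through by -420/121 gives the monic gcd v^2 + 2v - 35.
Cancel v^2 + 2v - 35 from numerator and denominator to get the reduced form.

(-5v^2 - 5v + 210)/(v^2 - 10v + 21)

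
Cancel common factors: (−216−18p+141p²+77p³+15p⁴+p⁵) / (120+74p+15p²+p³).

Repeated division with remainder:
  p⁵+15p⁴+77p³+141p²−18p−216 = (p²+3)(p³+15p²+74p+120) + (−24p²−240p−576)
  p³+15p²+74p+120 = (−(1/24)p−5/24)(−24p²−240p−576) + (0)
Last nonzero remainder: −24p²−240p−576. Dividing through by −24 gives the monic gcd p²+10p+24.
Cancel p²+10p+24 from numerator and denominator to get the reduced form.

(−9+3p+5p²+p³)/(5+p)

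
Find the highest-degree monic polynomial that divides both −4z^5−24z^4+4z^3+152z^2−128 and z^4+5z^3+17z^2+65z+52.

Euclidean algorithm in ℚ[z]:
  −4z^5−24z^4+4z^3+152z^2−128 = (−4z−4)(z^4+5z^3+17z^2+65z+52) + (92z^3+480z^2+468z+80)
  z^4+5z^3+17z^2+65z+52 = ((1/92)z−5/2116)(92z^3+480z^2+468z+80) + ((6902/529)z^2+(34510/529)z+27608/529)
  92z^3+480z^2+468z+80 = ((24334/3451)z+5290/3451)((6902/529)z^2+(34510/529)z+27608/529) + (0)
Last nonzero remainder: (6902/529)z^2+(34510/529)z+27608/529. Dividing through by 6902/529 gives the monic gcd z^2+5z+4.

z^2+5z+4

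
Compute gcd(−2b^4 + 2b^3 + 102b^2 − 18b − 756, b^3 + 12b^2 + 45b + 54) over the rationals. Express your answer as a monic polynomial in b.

b^2 + 9b + 18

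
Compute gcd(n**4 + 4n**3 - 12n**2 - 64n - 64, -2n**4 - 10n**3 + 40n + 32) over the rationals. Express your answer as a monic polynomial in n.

n**2 + 6n + 8

Euclidean algorithm in ℚ[n]:
  n**4 + 4n**3 - 12n**2 - 64n - 64 = (-1/2)(-2n**4 - 10n**3 + 40n + 32) + (-n**3 - 12n**2 - 44n - 48)
  -2n**4 - 10n**3 + 40n + 32 = (2n - 14)(-n**3 - 12n**2 - 44n - 48) + (-80n**2 - 480n - 640)
  -n**3 - 12n**2 - 44n - 48 = ((1/80)n + 3/40)(-80n**2 - 480n - 640) + (0)
Last nonzero remainder: -80n**2 - 480n - 640. Dividing through by -80 gives the monic gcd n**2 + 6n + 8.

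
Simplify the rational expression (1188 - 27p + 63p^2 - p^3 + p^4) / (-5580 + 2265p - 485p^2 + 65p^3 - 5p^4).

(-33 - 2p - p^2)/(155 - 50p + 5p^2)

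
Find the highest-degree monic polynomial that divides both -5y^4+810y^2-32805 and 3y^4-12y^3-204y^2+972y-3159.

Apply the Euclidean algorithm:
  -5y^4+810y^2-32805 = (-5/3)(3y^4-12y^3-204y^2+972y-3159) + (-20y^3+470y^2+1620y-38070)
  3y^4-12y^3-204y^2+972y-3159 = (-(3/20)y-117/40)(-20y^3+470y^2+1620y-38070) + ((5655/4)y^2-458055/4)
  -20y^3+470y^2+1620y-38070 = (-(16/1131)y+376/1131)((5655/4)y^2-458055/4) + (0)
Last nonzero remainder: (5655/4)y^2-458055/4. Dividing through by 5655/4 gives the monic gcd y^2-81.

y^2-81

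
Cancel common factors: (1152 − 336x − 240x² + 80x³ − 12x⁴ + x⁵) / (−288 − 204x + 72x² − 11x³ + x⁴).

(−4 + x²)/(1 + x)

Apply the Euclidean algorithm:
  x⁵ − 12x⁴ + 80x³ − 240x² − 336x + 1152 = (x − 1)(x⁴ − 11x³ + 72x² − 204x − 288) + (−3x³ + 36x² − 252x + 864)
  x⁴ − 11x³ + 72x² − 204x − 288 = (−(1/3)x − 1/3)(−3x³ + 36x² − 252x + 864) + (0)
Last nonzero remainder: −3x³ + 36x² − 252x + 864. Dividing through by −3 gives the monic gcd x³ − 12x² + 84x − 288.
Cancel x³ − 12x² + 84x − 288 from numerator and denominator to get the reduced form.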